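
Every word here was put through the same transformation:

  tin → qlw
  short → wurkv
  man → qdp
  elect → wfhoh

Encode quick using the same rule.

The output letters match the input read backwards, each shifted +3: tin reversed is nit. The word is reversed, then every letter is shifted forward by 3.
Applying it to quick: reverse → kciuq; then shift: k+3=n, c+3=f, i+3=l, u+3=x, q+3=t.

nflxt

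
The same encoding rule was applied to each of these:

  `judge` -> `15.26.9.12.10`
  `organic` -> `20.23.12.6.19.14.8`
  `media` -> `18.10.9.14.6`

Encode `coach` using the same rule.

8.20.6.8.13

The number is (letter's place in the alphabet, a=1) + 5.
For coach: c=3→8, o=15→20, a=1→6, c=3→8, h=8→13.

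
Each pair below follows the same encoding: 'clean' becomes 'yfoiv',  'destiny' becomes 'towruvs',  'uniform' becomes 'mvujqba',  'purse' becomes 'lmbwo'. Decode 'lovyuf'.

pencil

c(2)→y(24) and l(11)→f(5) fit y≡21x+8 (mod 26); the inverse of 21 mod 26 is 5. This is an affine cipher: with a=0,…,z=25, each position x becomes (21x+8) mod 26.
Reversing it on lovyuf: l(11)→5·(11−8)≡15=p; o(14)→5·(14−8)≡4=e; v(21)→5·(21−8)≡13=n; y(24)→5·(24−8)≡2=c; u(20)→5·(20−8)≡8=i; f(5)→5·(5−8)≡11=l (all mod 26).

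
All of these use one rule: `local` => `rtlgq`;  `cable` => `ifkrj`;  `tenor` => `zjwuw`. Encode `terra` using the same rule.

The shifts repeat in a cycle of length 3: positions 0,1,… shift by +6, +5, +9, then the pattern repeats.
Applying it to terra: t+6=z, e+5=j, r+9=a, r+6=x, a+5=f.

zjaxf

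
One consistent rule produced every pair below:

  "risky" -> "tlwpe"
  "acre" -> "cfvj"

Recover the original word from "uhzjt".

seven

In risky: r→t is +2, i→l is +3, s→w is +4, k→p is +5 — the shift increases by 1 each position. Letter i (0-indexed) is shifted by i+2, so successive shifts are 2, 3, 4, ….
Reversing it on uhzjt: u−2=s, h−3=e, z−4=v, j−5=e, t−6=n.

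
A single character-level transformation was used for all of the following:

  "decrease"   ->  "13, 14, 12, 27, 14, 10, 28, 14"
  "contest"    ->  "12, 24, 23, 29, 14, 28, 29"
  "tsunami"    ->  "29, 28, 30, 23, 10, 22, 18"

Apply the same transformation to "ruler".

27, 30, 21, 14, 27

d is letter #4 and maps to 13: an offset of 9. Each letter is replaced by its alphabet position (a=1..z=26) + 9.
For ruler: r=18→27, u=21→30, l=12→21, e=5→14, r=18→27.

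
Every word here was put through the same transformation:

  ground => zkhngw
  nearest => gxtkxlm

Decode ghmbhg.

It's a constant shift of +19 (ROT19).
Decoding ghmbhg: g−19=n, h−19=o, m−19=t, b−19=i, h−19=o, g−19=n.

notion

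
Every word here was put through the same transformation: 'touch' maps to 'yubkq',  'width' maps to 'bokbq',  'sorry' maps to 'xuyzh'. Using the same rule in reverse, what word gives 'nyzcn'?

issue

In touch: t→y is +5, o→u is +6, u→b is +7, c→k is +8 — the shift increases by 1 each position. The shift increases by 1 at each position, starting from +5: 5, 6, 7, ….
Reversing it on nyzcn: n−5=i, y−6=s, z−7=s, c−8=u, n−9=e.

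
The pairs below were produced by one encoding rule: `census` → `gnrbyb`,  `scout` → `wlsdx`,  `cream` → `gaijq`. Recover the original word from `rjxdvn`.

Shifts by position in census: pos 0: c→g (+4), pos 1: e→n (+9), pos 2: n→r (+4), pos 3: s→b (+9) — repeating every 2. The shifts repeat in a cycle of length 2: positions 0,1,… shift by +4, +9, then the pattern repeats.
Reversing it on rjxdvn: r−4=n, j−9=a, x−4=t, d−9=u, v−4=r, n−9=e.

nature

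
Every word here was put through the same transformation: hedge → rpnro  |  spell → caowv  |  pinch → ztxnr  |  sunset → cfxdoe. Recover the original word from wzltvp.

Shifts by position in hedge: pos 0: h→r (+10), pos 1: e→p (+11), pos 2: d→n (+10), pos 3: g→r (+11) — repeating every 2. It's a Vigenère-style cipher with numeric key [10,11]: position i shifts by key[i mod 2].
Decoding wzltvp: w−10=m, z−11=o, l−10=b, t−11=i, v−10=l, p−11=e.

mobile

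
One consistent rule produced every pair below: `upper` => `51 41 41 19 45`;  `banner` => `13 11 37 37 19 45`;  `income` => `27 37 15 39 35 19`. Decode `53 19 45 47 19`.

verse

u(#21)→51 and p(#16)→41: differences scale by 2, so n = 2·pos + 9. The formula is n = 2×(alphabet index, a=1) + 9.
Undoing it on 53 19 45 47 19: 53→(53−9)÷2=22=v, 19→(19−9)÷2=5=e, 45→(45−9)÷2=18=r, 47→(47−9)÷2=19=s, 19→(19−9)÷2=5=e.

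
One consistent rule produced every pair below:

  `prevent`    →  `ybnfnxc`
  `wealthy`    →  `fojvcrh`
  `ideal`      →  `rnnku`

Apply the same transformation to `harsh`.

qkacq

It's a Vigenère-style cipher with numeric key [9,10]: position i shifts by key[i mod 2].
For harsh: h+9=q, a+10=k, r+9=a, s+10=c, h+9=q.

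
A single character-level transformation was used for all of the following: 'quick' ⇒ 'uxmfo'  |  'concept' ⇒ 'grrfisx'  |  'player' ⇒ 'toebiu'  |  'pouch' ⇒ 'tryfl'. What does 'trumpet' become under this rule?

xuypthx

Shifts by position in quick: pos 0: q→u (+4), pos 1: u→x (+3), pos 2: i→m (+4), pos 3: c→f (+3) — repeating every 2. It's a Vigenère-style cipher with numeric key [4,3]: position i shifts by key[i mod 2].
For trumpet: t+4=x, r+3=u, u+4=y, m+3=p, p+4=t, e+3=h, t+4=x.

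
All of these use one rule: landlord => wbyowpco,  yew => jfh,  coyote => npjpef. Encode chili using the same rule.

nsjwj

The shift depends on letter class: consonant l→w is +11, but vowel a→b is +1. Vowels shift forward by 1 and consonants shift forward by 11.
On chili: c(cons)+11=n, h(cons)+11=s, i(vowel)+1=j, l(cons)+11=w, i(vowel)+1=j.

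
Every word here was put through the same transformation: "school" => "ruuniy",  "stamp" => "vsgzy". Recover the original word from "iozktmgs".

magnetic

Read the word backwards and shift each letter +6.
Reversing it on iozktmgs: shift back: i−6=c, o−6=i, z−6=t, k−6=e, t−6=n, m−6=g, g−6=a, s−6=m → citengam; then reverse → magnetic.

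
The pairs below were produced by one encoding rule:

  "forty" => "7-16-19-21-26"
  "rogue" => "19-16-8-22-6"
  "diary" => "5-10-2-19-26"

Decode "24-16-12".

f is letter #6 and maps to 7: an offset of 1. The number is (letter's place in the alphabet, a=1) + 1.
Decoding 24-16-12: 24→(24−1)÷1=23=w, 16→(16−1)÷1=15=o, 12→(12−1)÷1=11=k.

wok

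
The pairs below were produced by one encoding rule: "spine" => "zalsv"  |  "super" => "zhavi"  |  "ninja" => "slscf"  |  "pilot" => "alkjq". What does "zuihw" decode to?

shrub

Treating letters as 0–25, the rule is x ↦ 17x + 5 (mod 26).
Undoing it on zuihw: z(25)→23·(25−5)≡18=s; u(20)→23·(20−5)≡7=h; i(8)→23·(8−5)≡17=r; h(7)→23·(7−5)≡20=u; w(22)→23·(22−5)≡1=b (all mod 26).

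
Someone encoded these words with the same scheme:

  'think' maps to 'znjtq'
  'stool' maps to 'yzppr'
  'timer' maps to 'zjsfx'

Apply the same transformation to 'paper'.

The shift depends on letter class: consonant t→z is +6, but vowel i→j is +1. The rule splits by letter class: vowels +1, consonants +6.
For paper: p(cons)+6=v, a(vowel)+1=b, p(cons)+6=v, e(vowel)+1=f, r(cons)+6=x.

vbvfx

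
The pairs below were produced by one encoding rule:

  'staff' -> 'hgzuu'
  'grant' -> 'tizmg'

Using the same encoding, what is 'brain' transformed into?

Letters are reflected about the middle of the alphabet (position → 25−position): Atbash.
Applying it to brain: b↔y, r↔i, a↔z, i↔r, n↔m.

yizrm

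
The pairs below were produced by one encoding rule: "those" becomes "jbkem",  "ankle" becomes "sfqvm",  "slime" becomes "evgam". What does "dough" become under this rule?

t(19)→j(9) and h(7)→b(1) fit y≡5x+18 (mod 26); the inverse of 5 mod 26 is 21. Treating letters as 0–25, the rule is x ↦ 5x + 18 (mod 26).
Applying it to dough: d(3)→5·3+18≡7=h; o(14)→5·14+18≡10=k; u(20)→5·20+18≡14=o; g(6)→5·6+18≡22=w; h(7)→5·7+18≡1=b (all mod 26).

hkowb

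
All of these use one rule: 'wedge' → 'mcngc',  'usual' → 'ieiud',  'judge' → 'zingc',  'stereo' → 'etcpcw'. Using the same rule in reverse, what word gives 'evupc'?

share

This is an affine cipher: with a=0,…,z=25, each position x becomes (15x+20) mod 26.
Undoing it on evupc: e(4)→7·(4−20)≡18=s; v(21)→7·(21−20)≡7=h; u(20)→7·(20−20)≡0=a; p(15)→7·(15−20)≡17=r; c(2)→7·(2−20)≡4=e (all mod 26).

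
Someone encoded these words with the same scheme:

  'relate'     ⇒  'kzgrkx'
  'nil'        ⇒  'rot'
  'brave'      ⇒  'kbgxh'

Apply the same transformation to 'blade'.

kjgrh

The output letters match the input read backwards, each shifted +6: relate reversed is etaler. The word is reversed, then every letter is shifted forward by 6.
For blade: reverse → edalb; then shift: e+6=k, d+6=j, a+6=g, l+6=r, b+6=h.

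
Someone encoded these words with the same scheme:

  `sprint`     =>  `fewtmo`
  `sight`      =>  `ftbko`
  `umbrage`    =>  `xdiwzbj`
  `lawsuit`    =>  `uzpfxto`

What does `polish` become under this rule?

evutfk

s(18)→f(5) and p(15)→e(4) fit y≡9x+25 (mod 26); the inverse of 9 mod 26 is 3. Treating letters as 0–25, the rule is x ↦ 9x + 25 (mod 26).
On polish: p(15)→9·15+25≡4=e; o(14)→9·14+25≡21=v; l(11)→9·11+25≡20=u; i(8)→9·8+25≡19=t; s(18)→9·18+25≡5=f; h(7)→9·7+25≡10=k (all mod 26).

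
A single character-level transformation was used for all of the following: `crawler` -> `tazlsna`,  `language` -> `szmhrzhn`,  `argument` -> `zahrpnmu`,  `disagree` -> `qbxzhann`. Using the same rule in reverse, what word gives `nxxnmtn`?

essence

c(2)→t(19) and r(17)→a(0) fit y≡23x+25 (mod 26); the inverse of 23 mod 26 is 17. Each letter's alphabet position (a=0..z=25) is mapped through 23·x+25 mod 26 — an affine cipher.
Undoing it on nxxnmtn: n(13)→17·(13−25)≡4=e; x(23)→17·(23−25)≡18=s; x(23)→17·(23−25)≡18=s; n(13)→17·(13−25)≡4=e; m(12)→17·(12−25)≡13=n; t(19)→17·(19−25)≡2=c; n(13)→17·(13−25)≡4=e (all mod 26).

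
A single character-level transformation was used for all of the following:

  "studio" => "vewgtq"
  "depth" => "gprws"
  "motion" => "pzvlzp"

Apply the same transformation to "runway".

The shifts repeat in a cycle of length 3: positions 0,1,… shift by +3, +11, +2, then the pattern repeats.
Applying it to runway: r+3=u, u+11=f, n+2=p, w+3=z, a+11=l, y+2=a.

ufpzla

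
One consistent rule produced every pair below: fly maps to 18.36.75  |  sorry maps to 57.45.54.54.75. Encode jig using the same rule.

With a=1..z=26, the number is 3·pos.
For jig: j=10→30, i=9→27, g=7→21.

30.27.21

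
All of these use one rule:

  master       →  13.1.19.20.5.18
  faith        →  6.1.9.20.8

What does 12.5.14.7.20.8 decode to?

m is letter #13 and maps to 13: an offset of 0. Each letter is replaced by its alphabet position (a=1, b=2, …, z=26).
Decoding 12.5.14.7.20.8: 12=l, 5=e, 14=n, 7=g, 20=t, 8=h.

length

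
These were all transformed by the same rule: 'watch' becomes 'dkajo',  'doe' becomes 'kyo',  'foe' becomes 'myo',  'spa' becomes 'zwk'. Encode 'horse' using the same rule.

Vowels shift forward by 10 and consonants shift forward by 7.
On horse: h(cons)+7=o, o(vowel)+10=y, r(cons)+7=y, s(cons)+7=z, e(vowel)+10=o.

oyyzo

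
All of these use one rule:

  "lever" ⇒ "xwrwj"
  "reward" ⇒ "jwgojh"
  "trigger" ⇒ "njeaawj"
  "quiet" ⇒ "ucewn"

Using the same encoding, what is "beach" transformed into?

dwosp

l(11)→x(23) and e(4)→w(22) fit y≡15x+14 (mod 26); the inverse of 15 mod 26 is 7. Each letter's alphabet position (a=0..z=25) is mapped through 15·x+14 mod 26 — an affine cipher.
On beach: b(1)→15·1+14≡3=d; e(4)→15·4+14≡22=w; a(0)→15·0+14≡14=o; c(2)→15·2+14≡18=s; h(7)→15·7+14≡15=p (all mod 26).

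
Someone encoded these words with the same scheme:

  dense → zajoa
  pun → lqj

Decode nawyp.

Compare letters: d→z is +22, e→a is +22, n→j is +22 — a constant shift. Every letter moves 22 places later in the alphabet, wrapping around z→a.
Decoding nawyp: n−22=r, a−22=e, w−22=a, y−22=c, p−22=t.

react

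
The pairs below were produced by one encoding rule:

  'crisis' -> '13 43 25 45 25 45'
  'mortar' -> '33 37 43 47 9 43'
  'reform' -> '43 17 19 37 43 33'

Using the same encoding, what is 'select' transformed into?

c(#3)→13 and r(#18)→43: differences scale by 2, so n = 2·pos + 7. Each letter becomes 2×(its alphabet position, a=1..z=26) + 7.
On select: s=19→45, e=5→17, l=12→31, e=5→17, c=3→13, t=20→47.

45 17 31 17 13 47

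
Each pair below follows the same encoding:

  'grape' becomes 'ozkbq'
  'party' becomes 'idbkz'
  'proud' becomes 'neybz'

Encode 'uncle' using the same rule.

ovmxe

The output letters match the input read backwards, each shifted +10: grape reversed is eparg. The word is reversed, then every letter is shifted forward by 10.
For uncle: reverse → elcnu; then shift: e+10=o, l+10=v, c+10=m, n+10=x, u+10=e.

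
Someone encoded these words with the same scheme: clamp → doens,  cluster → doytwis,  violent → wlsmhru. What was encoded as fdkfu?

Shifts by position in clamp: pos 0: c→d (+1), pos 1: l→o (+3), pos 2: a→e (+4), pos 3: m→n (+1), pos 4: p→s (+3) — repeating every 3. The shifts repeat in a cycle of length 3: positions 0,1,… shift by +1, +3, +4, then the pattern repeats.
Decoding fdkfu: f−1=e, d−3=a, k−4=g, f−1=e, u−3=r.

eager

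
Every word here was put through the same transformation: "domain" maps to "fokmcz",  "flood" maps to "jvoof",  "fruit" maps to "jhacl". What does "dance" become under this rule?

fmzqu

d(3)→f(5) and o(14)→o(14) fit y≡15x+12 (mod 26); the inverse of 15 mod 26 is 7. Each letter's alphabet position (a=0..z=25) is mapped through 15·x+12 mod 26 — an affine cipher.
Applying it to dance: d(3)→15·3+12≡5=f; a(0)→15·0+12≡12=m; n(13)→15·13+12≡25=z; c(2)→15·2+12≡16=q; e(4)→15·4+12≡20=u (all mod 26).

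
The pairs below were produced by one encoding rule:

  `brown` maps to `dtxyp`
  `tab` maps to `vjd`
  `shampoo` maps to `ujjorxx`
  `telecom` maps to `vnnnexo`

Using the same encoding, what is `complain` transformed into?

exornjrp

The shift depends on letter class: consonant b→d is +2, but vowel o→x is +9. The rule splits by letter class: vowels +9, consonants +2.
On complain: c(cons)+2=e, o(vowel)+9=x, m(cons)+2=o, p(cons)+2=r, l(cons)+2=n, a(vowel)+9=j, i(vowel)+9=r, n(cons)+2=p.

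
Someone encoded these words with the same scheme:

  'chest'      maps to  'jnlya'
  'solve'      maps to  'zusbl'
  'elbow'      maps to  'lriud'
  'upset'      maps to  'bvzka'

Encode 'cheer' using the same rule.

jnlky

The shifts repeat in a cycle of length 2: positions 0,1,… shift by +7, +6, then the pattern repeats.
On cheer: c+7=j, h+6=n, e+7=l, e+6=k, r+7=y.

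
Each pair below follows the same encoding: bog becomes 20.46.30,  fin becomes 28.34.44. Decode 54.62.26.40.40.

swell

Each letter becomes 2×(its alphabet position, a=1..z=26) + 16.
Undoing it on 54.62.26.40.40: 54→(54−16)÷2=19=s, 62→(62−16)÷2=23=w, 26→(26−16)÷2=5=e, 40→(40−16)÷2=12=l, 40→(40−16)÷2=12=l.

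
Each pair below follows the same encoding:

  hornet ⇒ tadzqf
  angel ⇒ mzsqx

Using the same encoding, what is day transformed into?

Compare letters: h→t is +12, o→a is +12, r→d is +12 — a constant shift. It's a constant shift of +12 (ROT12).
Applying it to day: d+12=p, a+12=m, y+12=k.

pmk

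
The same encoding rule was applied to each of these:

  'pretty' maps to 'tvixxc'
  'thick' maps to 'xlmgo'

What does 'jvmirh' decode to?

friend

Compare letters: p→t is +4, r→v is +4, e→i is +4 — a constant shift. Each letter is shifted forward by 4 in the alphabet (a Caesar shift of +4).
Undoing it on jvmirh: j−4=f, v−4=r, m−4=i, i−4=e, r−4=n, h−4=d.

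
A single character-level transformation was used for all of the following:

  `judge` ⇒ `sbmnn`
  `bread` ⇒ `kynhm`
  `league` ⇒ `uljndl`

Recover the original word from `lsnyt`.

A repeating key of period 2 is used — shifts +9, +7 over and over.
Reversing it on lsnyt: l−9=c, s−7=l, n−9=e, y−7=r, t−9=k.

clerk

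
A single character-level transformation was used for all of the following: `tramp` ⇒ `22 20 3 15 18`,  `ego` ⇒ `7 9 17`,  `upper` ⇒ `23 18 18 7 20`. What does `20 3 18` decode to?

rap

t is letter #20 and maps to 22: an offset of 2. Letters become their 1-based position plus 2 (so a→3, b→4, …).
Undoing it on 20 3 18: 20→(20−2)÷1=18=r, 3→(3−2)÷1=1=a, 18→(18−2)÷1=16=p.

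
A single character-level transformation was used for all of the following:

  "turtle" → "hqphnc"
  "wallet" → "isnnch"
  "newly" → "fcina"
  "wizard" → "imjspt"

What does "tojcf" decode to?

Treating letters as 0–25, the rule is x ↦ 9x + 18 (mod 26).
Decoding tojcf: t(19)→3·(19−18)≡3=d; o(14)→3·(14−18)≡14=o; j(9)→3·(9−18)≡25=z; c(2)→3·(2−18)≡4=e; f(5)→3·(5−18)≡13=n (all mod 26).

dozen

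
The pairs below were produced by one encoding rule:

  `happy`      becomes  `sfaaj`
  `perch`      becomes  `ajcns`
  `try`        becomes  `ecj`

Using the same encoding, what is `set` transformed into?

dje

The shift depends on letter class: consonant h→s is +11, but vowel a→f is +5. Two shifts are in play — +5 for a/e/i/o/u, +11 for every other letter.
Applying it to set: s(cons)+11=d, e(vowel)+5=j, t(cons)+11=e.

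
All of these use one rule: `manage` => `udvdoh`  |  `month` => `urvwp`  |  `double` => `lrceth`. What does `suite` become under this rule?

axqwm

Shifts by position in manage: pos 0: m→u (+8), pos 1: a→d (+3), pos 2: n→v (+8), pos 3: a→d (+3) — repeating every 2. The shifts repeat in a cycle of length 2: positions 0,1,… shift by +8, +3, then the pattern repeats.
For suite: s+8=a, u+3=x, i+8=q, t+3=w, e+8=m.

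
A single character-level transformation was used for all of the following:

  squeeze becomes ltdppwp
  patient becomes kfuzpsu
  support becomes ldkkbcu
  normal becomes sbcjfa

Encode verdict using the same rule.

s(18)→l(11) and q(16)→t(19) fit y≡9x+5 (mod 26); the inverse of 9 mod 26 is 3. Each letter's alphabet position (a=0..z=25) is mapped through 9·x+5 mod 26 — an affine cipher.
For verdict: v(21)→9·21+5≡12=m; e(4)→9·4+5≡15=p; r(17)→9·17+5≡2=c; d(3)→9·3+5≡6=g; i(8)→9·8+5≡25=z; c(2)→9·2+5≡23=x; t(19)→9·19+5≡20=u (all mod 26).

mpcgzxu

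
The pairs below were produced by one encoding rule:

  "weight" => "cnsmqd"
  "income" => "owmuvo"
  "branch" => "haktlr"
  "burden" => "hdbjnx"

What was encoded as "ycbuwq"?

strong

Shifts by position in weight: pos 0: w→c (+6), pos 1: e→n (+9), pos 2: i→s (+10), pos 3: g→m (+6), pos 4: h→q (+9), pos 5: t→d (+10) — repeating every 3. It's a Vigenère-style cipher with numeric key [6,9,10]: position i shifts by key[i mod 3].
Undoing it on ycbuwq: y−6=s, c−9=t, b−10=r, u−6=o, w−9=n, q−10=g.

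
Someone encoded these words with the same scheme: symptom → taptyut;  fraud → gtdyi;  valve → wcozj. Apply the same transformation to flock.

gnrgp

In symptom: s→t is +1, y→a is +2, m→p is +3, p→t is +4 — the shift increases by 1 each position. Letter i (0-indexed) is shifted by i+1, so successive shifts are 1, 2, 3, ….
For flock: f+1=g, l+2=n, o+3=r, c+4=g, k+5=p.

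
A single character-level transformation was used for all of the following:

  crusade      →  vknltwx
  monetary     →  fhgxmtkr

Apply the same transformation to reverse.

This is a Caesar cipher with shift 19.
For reverse: r+19=k, e+19=x, v+19=o, e+19=x, r+19=k, s+19=l, e+19=x.

kxoxklx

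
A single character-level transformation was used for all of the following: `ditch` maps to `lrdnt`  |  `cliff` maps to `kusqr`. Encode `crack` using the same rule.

kaknw

In ditch: d→l is +8, i→r is +9, t→d is +10, c→n is +11 — the shift increases by 1 each position. The shift increases by 1 at each position, starting from +8: 8, 9, 10, ….
For crack: c+8=k, r+9=a, a+10=k, c+11=n, k+12=w.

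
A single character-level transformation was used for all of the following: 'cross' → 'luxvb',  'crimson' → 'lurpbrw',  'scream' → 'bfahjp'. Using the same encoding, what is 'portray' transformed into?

Shifts by position in cross: pos 0: c→l (+9), pos 1: r→u (+3), pos 2: o→x (+9), pos 3: s→v (+3) — repeating every 2. It's a Vigenère-style cipher with numeric key [9,3]: position i shifts by key[i mod 2].
For portray: p+9=y, o+3=r, r+9=a, t+3=w, r+9=a, a+3=d, y+9=h.

yrawadh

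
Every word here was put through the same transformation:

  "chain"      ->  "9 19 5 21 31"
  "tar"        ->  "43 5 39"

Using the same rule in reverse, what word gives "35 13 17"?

c(#3)→9 and h(#8)→19: differences scale by 2, so n = 2·pos + 3. Each letter becomes 2×(its alphabet position, a=1..z=26) + 3.
Reversing it on 35 13 17: 35→(35−3)÷2=16=p, 13→(13−3)÷2=5=e, 17→(17−3)÷2=7=g.

peg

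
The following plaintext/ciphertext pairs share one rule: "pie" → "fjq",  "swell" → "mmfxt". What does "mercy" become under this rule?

The output letters match the input read backwards, each shifted +1: pie reversed is eip. Two steps: reverse the string, then apply a Caesar shift of +1.
On mercy: reverse → ycrem; then shift: y+1=z, c+1=d, r+1=s, e+1=f, m+1=n.

zdsfn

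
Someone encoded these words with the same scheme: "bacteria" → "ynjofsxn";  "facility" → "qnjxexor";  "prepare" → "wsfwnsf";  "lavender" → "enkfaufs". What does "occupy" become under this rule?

ljjzwr

b(1)→y(24) and a(0)→n(13) fit y≡11x+13 (mod 26); the inverse of 11 mod 26 is 19. This is an affine cipher: with a=0,…,z=25, each position x becomes (11x+13) mod 26.
For occupy: o(14)→11·14+13≡11=l; c(2)→11·2+13≡9=j; c(2)→11·2+13≡9=j; u(20)→11·20+13≡25=z; p(15)→11·15+13≡22=w; y(24)→11·24+13≡17=r (all mod 26).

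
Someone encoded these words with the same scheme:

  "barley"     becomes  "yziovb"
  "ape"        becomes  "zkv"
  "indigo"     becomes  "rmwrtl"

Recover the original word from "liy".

This is the alphabet-reversal cipher (Atbash): a becomes z, b becomes y, etc.
Undoing it on liy: l↔o, i↔r, y↔b.

orb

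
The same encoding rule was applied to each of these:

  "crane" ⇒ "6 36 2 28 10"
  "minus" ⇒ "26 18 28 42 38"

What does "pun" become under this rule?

32 42 28

c(#3)→6 and r(#18)→36: differences scale by 2, so n = 2·pos + 0. Each letter becomes 2×(its alphabet position, a=1..z=26).
For pun: p=16→32, u=21→42, n=14→28.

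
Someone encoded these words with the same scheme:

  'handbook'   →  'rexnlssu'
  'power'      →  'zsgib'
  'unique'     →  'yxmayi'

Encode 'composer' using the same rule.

Two shifts are in play — +4 for a/e/i/o/u, +10 for every other letter.
On composer: c(cons)+10=m, o(vowel)+4=s, m(cons)+10=w, p(cons)+10=z, o(vowel)+4=s, s(cons)+10=c, e(vowel)+4=i, r(cons)+10=b.

mswzscib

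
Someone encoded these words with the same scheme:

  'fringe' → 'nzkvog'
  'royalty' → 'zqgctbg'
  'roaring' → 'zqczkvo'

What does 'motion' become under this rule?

uqbkqv

Two shifts are in play — +2 for a/e/i/o/u, +8 for every other letter.
On motion: m(cons)+8=u, o(vowel)+2=q, t(cons)+8=b, i(vowel)+2=k, o(vowel)+2=q, n(cons)+8=v.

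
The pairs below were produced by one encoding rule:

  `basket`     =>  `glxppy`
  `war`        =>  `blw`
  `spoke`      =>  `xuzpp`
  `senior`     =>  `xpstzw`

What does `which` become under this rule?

bmthm

Two shifts are in play — +11 for a/e/i/o/u, +5 for every other letter.
On which: w(cons)+5=b, h(cons)+5=m, i(vowel)+11=t, c(cons)+5=h, h(cons)+5=m.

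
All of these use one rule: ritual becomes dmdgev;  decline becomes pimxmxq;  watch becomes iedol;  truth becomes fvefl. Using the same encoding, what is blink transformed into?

npszo

A repeating key of period 3 is used — shifts +12, +4, +10 over and over.
For blink: b+12=n, l+4=p, i+10=s, n+12=z, k+4=o.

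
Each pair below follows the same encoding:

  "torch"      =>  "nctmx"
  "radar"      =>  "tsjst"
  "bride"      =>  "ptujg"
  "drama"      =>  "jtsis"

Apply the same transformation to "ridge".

t(19)→n(13) and o(14)→c(2) fit y≡23x+18 (mod 26); the inverse of 23 mod 26 is 17. Treating letters as 0–25, the rule is x ↦ 23x + 18 (mod 26).
Applying it to ridge: r(17)→23·17+18≡19=t; i(8)→23·8+18≡20=u; d(3)→23·3+18≡9=j; g(6)→23·6+18≡0=a; e(4)→23·4+18≡6=g (all mod 26).

tujag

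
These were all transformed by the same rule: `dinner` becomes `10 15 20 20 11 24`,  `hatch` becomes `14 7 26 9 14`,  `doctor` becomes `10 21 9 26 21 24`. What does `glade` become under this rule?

13 18 7 10 11

d is letter #4 and maps to 10: an offset of 6. Letters become their 1-based position plus 6 (so a→7, b→8, …).
On glade: g=7→13, l=12→18, a=1→7, d=4→10, e=5→11.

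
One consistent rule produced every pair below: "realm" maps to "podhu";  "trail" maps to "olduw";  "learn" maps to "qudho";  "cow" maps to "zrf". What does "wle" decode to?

bit

The output letters match the input read backwards, each shifted +3: realm reversed is mlaer. The word is reversed, then every letter is shifted forward by 3.
Decoding wle: shift back: w−3=t, l−3=i, e−3=b → tib; then reverse → bit.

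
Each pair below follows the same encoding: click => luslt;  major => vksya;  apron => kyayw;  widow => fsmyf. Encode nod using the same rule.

wym

The shift depends on letter class: consonant c→l is +9, but vowel i→s is +10. The rule splits by letter class: vowels +10, consonants +9.
For nod: n(cons)+9=w, o(vowel)+10=y, d(cons)+9=m.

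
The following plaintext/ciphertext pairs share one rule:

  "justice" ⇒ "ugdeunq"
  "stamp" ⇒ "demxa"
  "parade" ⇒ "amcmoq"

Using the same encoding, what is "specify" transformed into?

daqnuqj

The shift depends on letter class: consonant j→u is +11, but vowel u→g is +12. Two shifts are in play — +12 for a/e/i/o/u, +11 for every other letter.
On specify: s(cons)+11=d, p(cons)+11=a, e(vowel)+12=q, c(cons)+11=n, i(vowel)+12=u, f(cons)+11=q, y(cons)+11=j.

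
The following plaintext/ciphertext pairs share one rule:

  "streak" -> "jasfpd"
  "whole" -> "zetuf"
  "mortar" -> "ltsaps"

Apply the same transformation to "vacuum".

ipxrrl

s(18)→j(9) and t(19)→a(0) fit y≡17x+15 (mod 26); the inverse of 17 mod 26 is 23. Treating letters as 0–25, the rule is x ↦ 17x + 15 (mod 26).
On vacuum: v(21)→17·21+15≡8=i; a(0)→17·0+15≡15=p; c(2)→17·2+15≡23=x; u(20)→17·20+15≡17=r; u(20)→17·20+15≡17=r; m(12)→17·12+15≡11=l (all mod 26).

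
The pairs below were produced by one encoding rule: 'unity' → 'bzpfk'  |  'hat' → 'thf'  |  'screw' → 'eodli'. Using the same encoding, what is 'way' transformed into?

ihk

The shift depends on letter class: consonant n→z is +12, but vowel u→b is +7. Vowels shift forward by 7 and consonants shift forward by 12.
For way: w(cons)+12=i, a(vowel)+7=h, y(cons)+12=k.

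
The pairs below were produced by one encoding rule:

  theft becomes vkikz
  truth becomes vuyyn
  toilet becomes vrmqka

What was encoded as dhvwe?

berry

In theft: t→v is +2, h→k is +3, e→i is +4, f→k is +5 — the shift increases by 1 each position. Letter i (0-indexed) is shifted by i+2, so successive shifts are 2, 3, 4, ….
Reversing it on dhvwe: d−2=b, h−3=e, v−4=r, w−5=r, e−6=y.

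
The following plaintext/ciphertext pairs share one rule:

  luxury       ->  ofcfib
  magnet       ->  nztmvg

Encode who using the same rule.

dsl

Each pair mirrors across the alphabet (l↔o, u↔f, x↔c): positions sum to 25. This is the alphabet-reversal cipher (Atbash): a becomes z, b becomes y, etc.
Applying it to who: w↔d, h↔s, o↔l.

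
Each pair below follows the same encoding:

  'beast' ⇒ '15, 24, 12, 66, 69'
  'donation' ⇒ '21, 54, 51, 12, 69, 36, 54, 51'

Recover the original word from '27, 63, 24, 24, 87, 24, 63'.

freezer

With a=1..z=26, the number is 3·pos + 9.
Reversing it on 27, 63, 24, 24, 87, 24, 63: 27→(27−9)÷3=6=f, 63→(63−9)÷3=18=r, 24→(24−9)÷3=5=e, 24→(24−9)÷3=5=e, 87→(87−9)÷3=26=z, 24→(24−9)÷3=5=e, 63→(63−9)÷3=18=r.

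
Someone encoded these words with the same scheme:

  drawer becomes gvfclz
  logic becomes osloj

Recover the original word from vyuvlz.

In drawer: d→g is +3, r→v is +4, a→f is +5, w→c is +6 — the shift increases by 1 each position. Letter i (0-indexed) is shifted by i+3, so successive shifts are 3, 4, 5, ….
Reversing it on vyuvlz: v−3=s, y−4=u, u−5=p, v−6=p, l−7=e, z−8=r.

supper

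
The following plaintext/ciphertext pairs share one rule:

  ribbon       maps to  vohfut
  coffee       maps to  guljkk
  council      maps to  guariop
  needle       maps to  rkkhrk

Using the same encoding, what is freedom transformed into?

jxkijuq

It's a Vigenère-style cipher with numeric key [4,6,6]: position i shifts by key[i mod 3].
For freedom: f+4=j, r+6=x, e+6=k, e+4=i, d+6=j, o+6=u, m+4=q.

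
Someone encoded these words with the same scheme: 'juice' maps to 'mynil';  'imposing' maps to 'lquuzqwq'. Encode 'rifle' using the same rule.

In juice: j→m is +3, u→y is +4, i→n is +5, c→i is +6 — the shift increases by 1 each position. The shift increases by 1 at each position, starting from +3: 3, 4, 5, ….
For rifle: r+3=u, i+4=m, f+5=k, l+6=r, e+7=l.

umkrl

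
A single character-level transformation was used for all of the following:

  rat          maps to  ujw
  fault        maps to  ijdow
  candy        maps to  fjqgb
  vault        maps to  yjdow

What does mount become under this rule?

The shift depends on letter class: consonant r→u is +3, but vowel a→j is +9. Two shifts are in play — +9 for a/e/i/o/u, +3 for every other letter.
For mount: m(cons)+3=p, o(vowel)+9=x, u(vowel)+9=d, n(cons)+3=q, t(cons)+3=w.

pxdqw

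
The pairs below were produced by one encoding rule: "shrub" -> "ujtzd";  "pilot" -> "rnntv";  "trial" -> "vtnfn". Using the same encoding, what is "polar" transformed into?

The shift depends on letter class: consonant s→u is +2, but vowel u→z is +5. Vowels shift forward by 5 and consonants shift forward by 2.
For polar: p(cons)+2=r, o(vowel)+5=t, l(cons)+2=n, a(vowel)+5=f, r(cons)+2=t.

rtnft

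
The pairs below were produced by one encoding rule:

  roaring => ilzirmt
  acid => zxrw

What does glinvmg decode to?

Each pair mirrors across the alphabet (r↔i, o↔l, a↔z): positions sum to 25. Letters are reflected about the middle of the alphabet (position → 25−position): Atbash.
Undoing it on glinvmg: g↔t, l↔o, i↔r, n↔m, v↔e, m↔n, g↔t.

torment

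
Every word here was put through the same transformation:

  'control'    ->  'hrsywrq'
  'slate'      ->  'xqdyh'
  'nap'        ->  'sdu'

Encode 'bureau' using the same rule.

gxwhdx

The shift depends on letter class: consonant c→h is +5, but vowel o→r is +3. The rule splits by letter class: vowels +3, consonants +5.
Applying it to bureau: b(cons)+5=g, u(vowel)+3=x, r(cons)+5=w, e(vowel)+3=h, a(vowel)+3=d, u(vowel)+3=x.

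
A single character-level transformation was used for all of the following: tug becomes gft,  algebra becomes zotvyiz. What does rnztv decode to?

Each pair mirrors across the alphabet (t↔g, u↔f, g↔t): positions sum to 25. This is the alphabet-reversal cipher (Atbash): a becomes z, b becomes y, etc.
Reversing it on rnztv: r↔i, n↔m, z↔a, t↔g, v↔e.

image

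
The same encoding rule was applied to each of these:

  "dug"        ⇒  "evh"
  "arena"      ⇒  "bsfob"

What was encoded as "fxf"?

Every letter moves 1 place later in the alphabet, wrapping around z→a.
Decoding fxf: f−1=e, x−1=w, f−1=e.

ewe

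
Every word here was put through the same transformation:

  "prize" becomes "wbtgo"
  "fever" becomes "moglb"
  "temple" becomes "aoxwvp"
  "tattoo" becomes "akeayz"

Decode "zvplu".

Shifts by position in prize: pos 0: p→w (+7), pos 1: r→b (+10), pos 2: i→t (+11), pos 3: z→g (+7), pos 4: e→o (+10) — repeating every 3. The shifts repeat in a cycle of length 3: positions 0,1,… shift by +7, +10, +11, then the pattern repeats.
Decoding zvplu: z−7=s, v−10=l, p−11=e, l−7=e, u−10=k.

sleek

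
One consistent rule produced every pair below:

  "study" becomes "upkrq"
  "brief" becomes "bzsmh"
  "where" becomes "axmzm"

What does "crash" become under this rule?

wzgux

s(18)→u(20) and t(19)→p(15) fit y≡21x+6 (mod 26); the inverse of 21 mod 26 is 5. Each letter's alphabet position (a=0..z=25) is mapped through 21·x+6 mod 26 — an affine cipher.
On crash: c(2)→21·2+6≡22=w; r(17)→21·17+6≡25=z; a(0)→21·0+6≡6=g; s(18)→21·18+6≡20=u; h(7)→21·7+6≡23=x (all mod 26).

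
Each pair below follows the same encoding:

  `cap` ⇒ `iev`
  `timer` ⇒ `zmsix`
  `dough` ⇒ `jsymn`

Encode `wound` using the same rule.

The rule splits by letter class: vowels +4, consonants +6.
For wound: w(cons)+6=c, o(vowel)+4=s, u(vowel)+4=y, n(cons)+6=t, d(cons)+6=j.

csytj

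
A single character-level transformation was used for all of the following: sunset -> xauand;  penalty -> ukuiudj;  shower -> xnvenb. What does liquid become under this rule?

qoxcrn

Each letter shifts forward by (position + 5), i.e. 5, 6, 7, … — the shift grows by one for each successive letter.
For liquid: l+5=q, i+6=o, q+7=x, u+8=c, i+9=r, d+10=n.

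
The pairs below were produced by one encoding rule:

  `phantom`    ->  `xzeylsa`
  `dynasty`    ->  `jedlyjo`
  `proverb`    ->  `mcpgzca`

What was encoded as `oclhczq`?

forward

The output letters match the input read backwards, each shifted +11: phantom reversed is motnahp. The word is reversed, then every letter is shifted forward by 11.
Undoing it on oclhczq: shift back: o−11=d, c−11=r, l−11=a, h−11=w, c−11=r, z−11=o, q−11=f → drawrof; then reverse → forward.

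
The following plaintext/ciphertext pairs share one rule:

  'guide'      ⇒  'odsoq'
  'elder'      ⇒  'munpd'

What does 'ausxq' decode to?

slime

In guide: g→o is +8, u→d is +9, i→s is +10, d→o is +11 — the shift increases by 1 each position. Each letter shifts forward by (position + 8), i.e. 8, 9, 10, … — the shift grows by one for each successive letter.
Undoing it on ausxq: a−8=s, u−9=l, s−10=i, x−11=m, q−12=e.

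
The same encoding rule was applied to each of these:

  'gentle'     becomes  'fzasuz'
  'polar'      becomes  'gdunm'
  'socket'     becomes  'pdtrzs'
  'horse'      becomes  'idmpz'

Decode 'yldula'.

This is an affine cipher: with a=0,…,z=25, each position x becomes (3x+13) mod 26.
Decoding yldula: y(24)→9·(24−13)≡21=v; l(11)→9·(11−13)≡8=i; d(3)→9·(3−13)≡14=o; u(20)→9·(20−13)≡11=l; l(11)→9·(11−13)≡8=i; a(0)→9·(0−13)≡13=n (all mod 26).

violin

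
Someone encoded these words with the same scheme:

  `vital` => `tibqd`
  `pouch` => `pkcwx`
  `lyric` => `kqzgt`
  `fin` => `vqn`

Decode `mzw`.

ore

The output letters match the input read backwards, each shifted +8: vital reversed is lativ. Read the word backwards and shift each letter +8.
Undoing it on mzw: shift back: m−8=e, z−8=r, w−8=o → ero; then reverse → ore.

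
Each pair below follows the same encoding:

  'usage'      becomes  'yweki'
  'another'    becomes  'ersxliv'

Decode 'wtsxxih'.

Compare letters: u→y is +4, s→w is +4, a→e is +4 — a constant shift. Every letter moves 4 places later in the alphabet, wrapping around z→a.
Reversing it on wtsxxih: w−4=s, t−4=p, s−4=o, x−4=t, x−4=t, i−4=e, h−4=d.

spotted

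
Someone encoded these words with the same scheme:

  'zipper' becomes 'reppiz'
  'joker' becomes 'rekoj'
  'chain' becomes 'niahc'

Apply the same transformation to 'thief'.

feiht

The output letters match the input read backwards: zipper reversed is reppiz. The word is simply reversed.
For thief: reverse → feiht.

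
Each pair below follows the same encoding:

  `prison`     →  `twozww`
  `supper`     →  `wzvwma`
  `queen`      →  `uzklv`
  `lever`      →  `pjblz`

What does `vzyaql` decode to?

rustic

In prison: p→t is +4, r→w is +5, i→o is +6, s→z is +7 — the shift increases by 1 each position. Each letter shifts forward by (position + 4), i.e. 4, 5, 6, … — the shift grows by one for each successive letter.
Decoding vzyaql: v−4=r, z−5=u, y−6=s, a−7=t, q−8=i, l−9=c.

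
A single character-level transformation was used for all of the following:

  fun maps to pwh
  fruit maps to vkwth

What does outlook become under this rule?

The word is reversed, then every letter is shifted forward by 2.
For outlook: reverse → kooltuo; then shift: k+2=m, o+2=q, o+2=q, l+2=n, t+2=v, u+2=w, o+2=q.

mqqnvwq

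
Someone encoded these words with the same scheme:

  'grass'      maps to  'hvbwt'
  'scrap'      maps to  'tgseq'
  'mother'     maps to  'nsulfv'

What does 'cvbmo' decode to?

brain

Shifts by position in grass: pos 0: g→h (+1), pos 1: r→v (+4), pos 2: a→b (+1), pos 3: s→w (+4) — repeating every 2. It's a Vigenère-style cipher with numeric key [1,4]: position i shifts by key[i mod 2].
Undoing it on cvbmo: c−1=b, v−4=r, b−1=a, m−4=i, o−1=n.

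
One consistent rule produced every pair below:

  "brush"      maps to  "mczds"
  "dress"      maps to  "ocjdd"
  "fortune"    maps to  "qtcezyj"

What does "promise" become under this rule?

Two shifts are in play — +5 for a/e/i/o/u, +11 for every other letter.
For promise: p(cons)+11=a, r(cons)+11=c, o(vowel)+5=t, m(cons)+11=x, i(vowel)+5=n, s(cons)+11=d, e(vowel)+5=j.

actxndj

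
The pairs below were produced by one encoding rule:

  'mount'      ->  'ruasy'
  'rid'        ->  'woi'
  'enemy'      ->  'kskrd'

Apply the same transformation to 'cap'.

Two shifts are in play — +6 for a/e/i/o/u, +5 for every other letter.
Applying it to cap: c(cons)+5=h, a(vowel)+6=g, p(cons)+5=u.

hgu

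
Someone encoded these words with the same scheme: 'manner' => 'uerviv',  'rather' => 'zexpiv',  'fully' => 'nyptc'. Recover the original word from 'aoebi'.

Shifts by position in manner: pos 0: m→u (+8), pos 1: a→e (+4), pos 2: n→r (+4), pos 3: n→v (+8), pos 4: e→i (+4), pos 5: r→v (+4) — repeating every 3. A repeating key of period 3 is used — shifts +8, +4, +4 over and over.
Reversing it on aoebi: a−8=s, o−4=k, e−4=a, b−8=t, i−4=e.

skate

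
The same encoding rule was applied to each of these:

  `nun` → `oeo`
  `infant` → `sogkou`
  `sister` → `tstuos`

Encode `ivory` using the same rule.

swysz

The shift depends on letter class: consonant n→o is +1, but vowel u→e is +10. The rule splits by letter class: vowels +10, consonants +1.
For ivory: i(vowel)+10=s, v(cons)+1=w, o(vowel)+10=y, r(cons)+1=s, y(cons)+1=z.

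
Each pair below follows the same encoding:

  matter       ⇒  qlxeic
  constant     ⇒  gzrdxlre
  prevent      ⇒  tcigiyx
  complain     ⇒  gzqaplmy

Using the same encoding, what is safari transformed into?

wljlvt

Shifts by position in matter: pos 0: m→q (+4), pos 1: a→l (+11), pos 2: t→x (+4), pos 3: t→e (+11) — repeating every 2. It's a Vigenère-style cipher with numeric key [4,11]: position i shifts by key[i mod 2].
Applying it to safari: s+4=w, a+11=l, f+4=j, a+11=l, r+4=v, i+11=t.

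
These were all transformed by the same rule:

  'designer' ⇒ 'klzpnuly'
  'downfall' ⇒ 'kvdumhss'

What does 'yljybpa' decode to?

Compare letters: d→k is +7, e→l is +7, s→z is +7 — a constant shift. It's a constant shift of +7 (ROT7).
Undoing it on yljybpa: y−7=r, l−7=e, j−7=c, y−7=r, b−7=u, p−7=i, a−7=t.

recruit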